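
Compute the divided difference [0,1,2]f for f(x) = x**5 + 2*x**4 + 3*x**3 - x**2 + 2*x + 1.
37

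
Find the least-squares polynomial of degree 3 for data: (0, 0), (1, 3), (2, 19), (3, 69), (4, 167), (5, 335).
1/42 + (473/252)x + (-89/42)x² + (109/36)x³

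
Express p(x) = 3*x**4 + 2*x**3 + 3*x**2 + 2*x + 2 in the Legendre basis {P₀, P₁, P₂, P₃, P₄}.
(18/5)P₀ + (16/5)P₁ + (26/7)P₂ + (4/5)P₃ + (24/35)P₄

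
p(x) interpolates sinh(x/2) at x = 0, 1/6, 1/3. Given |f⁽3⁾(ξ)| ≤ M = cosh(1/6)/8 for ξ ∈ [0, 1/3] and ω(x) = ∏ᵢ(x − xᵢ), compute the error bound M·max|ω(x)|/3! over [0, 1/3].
sqrt(3)*cosh(1/6)/46656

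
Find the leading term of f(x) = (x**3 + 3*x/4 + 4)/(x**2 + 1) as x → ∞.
x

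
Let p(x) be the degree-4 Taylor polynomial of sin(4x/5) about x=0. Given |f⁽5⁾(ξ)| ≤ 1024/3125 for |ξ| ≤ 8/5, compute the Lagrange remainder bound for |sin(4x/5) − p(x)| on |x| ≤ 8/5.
4194304/146484375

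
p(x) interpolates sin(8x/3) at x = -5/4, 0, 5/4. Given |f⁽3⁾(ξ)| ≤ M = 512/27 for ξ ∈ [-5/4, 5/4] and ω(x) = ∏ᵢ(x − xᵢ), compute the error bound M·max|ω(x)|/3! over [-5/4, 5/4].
1000*sqrt(3)/729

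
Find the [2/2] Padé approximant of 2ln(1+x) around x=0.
x*(x + 2)/(x**2/6 + x + 1)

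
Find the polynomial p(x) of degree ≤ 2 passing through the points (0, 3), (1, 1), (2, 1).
x**2 - 3*x + 3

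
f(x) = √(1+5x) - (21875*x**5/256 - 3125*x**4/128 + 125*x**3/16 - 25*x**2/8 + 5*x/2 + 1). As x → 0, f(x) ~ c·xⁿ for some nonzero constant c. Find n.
6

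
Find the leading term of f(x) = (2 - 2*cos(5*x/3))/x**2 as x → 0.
25/9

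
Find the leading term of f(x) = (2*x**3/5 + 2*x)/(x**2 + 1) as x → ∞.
2*x/5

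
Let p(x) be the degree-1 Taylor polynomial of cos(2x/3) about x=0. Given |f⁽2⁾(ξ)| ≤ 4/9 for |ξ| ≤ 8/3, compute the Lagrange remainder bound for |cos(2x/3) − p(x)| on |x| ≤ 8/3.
128/81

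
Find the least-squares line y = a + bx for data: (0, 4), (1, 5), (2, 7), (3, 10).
a = 7/2, b = 2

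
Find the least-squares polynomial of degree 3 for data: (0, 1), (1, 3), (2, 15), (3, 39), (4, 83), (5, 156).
46/63 + (313/189)x + (13/36)x² + (119/108)x³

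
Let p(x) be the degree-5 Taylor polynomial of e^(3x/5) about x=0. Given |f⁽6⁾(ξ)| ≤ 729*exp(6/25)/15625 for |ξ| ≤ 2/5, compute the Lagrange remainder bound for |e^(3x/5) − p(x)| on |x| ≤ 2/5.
324*exp(6/25)/1220703125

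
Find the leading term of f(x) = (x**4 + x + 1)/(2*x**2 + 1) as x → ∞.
x**2/2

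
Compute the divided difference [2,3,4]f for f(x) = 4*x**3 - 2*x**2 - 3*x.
34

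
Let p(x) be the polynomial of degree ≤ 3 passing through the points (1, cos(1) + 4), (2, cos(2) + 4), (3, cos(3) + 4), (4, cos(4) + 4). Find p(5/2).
9*cos(3)/16 + 9*cos(2)/16 - cos(1)/16 - cos(4)/16 + 4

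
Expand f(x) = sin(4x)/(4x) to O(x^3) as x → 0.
1 - 8*x**2/3 + O(x**3)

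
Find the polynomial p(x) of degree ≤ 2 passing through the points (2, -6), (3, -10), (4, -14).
2 - 4*x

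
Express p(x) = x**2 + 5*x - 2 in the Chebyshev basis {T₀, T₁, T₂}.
(-3/2)T₀ + (5)T₁ + (1/2)T₂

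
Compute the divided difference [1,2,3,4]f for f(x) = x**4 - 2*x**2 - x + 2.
10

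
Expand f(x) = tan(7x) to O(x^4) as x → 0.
7*x + 343*x**3/3 + O(x**4)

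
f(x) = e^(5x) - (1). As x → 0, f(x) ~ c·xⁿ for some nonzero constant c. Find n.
1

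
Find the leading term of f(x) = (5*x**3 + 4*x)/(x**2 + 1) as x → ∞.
5*x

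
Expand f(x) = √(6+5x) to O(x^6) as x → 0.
sqrt(6) + 5*sqrt(6)*x/12 - 25*sqrt(6)*x**2/288 + 125*sqrt(6)*x**3/3456 - 3125*sqrt(6)*x**4/165888 + 21875*sqrt(6)*x**5/1990656 + O(x**6)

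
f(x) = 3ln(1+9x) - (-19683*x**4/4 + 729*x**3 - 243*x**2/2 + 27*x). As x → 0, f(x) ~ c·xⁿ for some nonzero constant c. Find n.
5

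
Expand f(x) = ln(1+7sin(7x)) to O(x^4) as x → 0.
49*x - 2401*x**2/2 + 232897*x**3/6 + O(x**4)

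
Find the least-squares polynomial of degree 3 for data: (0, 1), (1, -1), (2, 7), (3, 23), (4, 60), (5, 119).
11/14 + (-209/84)x + (9/14)x² + (11/12)x³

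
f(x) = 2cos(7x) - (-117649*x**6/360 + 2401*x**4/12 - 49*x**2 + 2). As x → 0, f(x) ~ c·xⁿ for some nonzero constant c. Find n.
8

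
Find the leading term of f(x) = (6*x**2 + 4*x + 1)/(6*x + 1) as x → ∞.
x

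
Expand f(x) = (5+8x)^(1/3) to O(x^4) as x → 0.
5**(1/3) + 8*5**(1/3)*x/15 - 64*5**(1/3)*x**2/225 + 512*5**(1/3)*x**3/2025 + O(x**4)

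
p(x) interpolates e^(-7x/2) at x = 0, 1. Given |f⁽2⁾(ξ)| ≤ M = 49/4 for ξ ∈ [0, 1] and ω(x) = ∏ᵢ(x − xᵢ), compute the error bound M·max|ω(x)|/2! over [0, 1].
49/32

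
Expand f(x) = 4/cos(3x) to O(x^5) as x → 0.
4 + 18*x**2 + 135*x**4/2 + O(x**5)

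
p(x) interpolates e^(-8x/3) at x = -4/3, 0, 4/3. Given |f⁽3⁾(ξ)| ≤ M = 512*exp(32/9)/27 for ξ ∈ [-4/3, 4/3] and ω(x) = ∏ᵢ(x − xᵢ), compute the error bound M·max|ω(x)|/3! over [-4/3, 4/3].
32768*sqrt(3)*exp(32/9)/19683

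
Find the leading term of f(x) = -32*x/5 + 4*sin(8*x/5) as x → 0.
-1024*x**3/375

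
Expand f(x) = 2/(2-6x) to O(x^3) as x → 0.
1 + 3*x + 9*x**2 + O(x**3)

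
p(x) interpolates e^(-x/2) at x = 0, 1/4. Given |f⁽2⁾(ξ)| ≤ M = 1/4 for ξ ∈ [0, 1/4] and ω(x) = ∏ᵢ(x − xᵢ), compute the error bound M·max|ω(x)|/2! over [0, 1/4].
1/512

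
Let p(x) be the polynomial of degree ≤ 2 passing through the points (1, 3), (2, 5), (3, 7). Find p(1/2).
2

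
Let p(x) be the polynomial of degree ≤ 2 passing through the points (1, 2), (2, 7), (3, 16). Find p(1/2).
1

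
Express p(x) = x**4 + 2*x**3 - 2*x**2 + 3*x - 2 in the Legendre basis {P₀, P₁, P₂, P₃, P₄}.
(-37/15)P₀ + (21/5)P₁ + (-16/21)P₂ + (4/5)P₃ + (8/35)P₄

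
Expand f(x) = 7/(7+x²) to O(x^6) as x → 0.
1 - x**2/7 + x**4/49 + O(x**6)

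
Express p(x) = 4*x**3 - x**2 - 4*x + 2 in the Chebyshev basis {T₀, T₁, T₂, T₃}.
(3/2)T₀ - T₁ + (-1/2)T₂ + T₃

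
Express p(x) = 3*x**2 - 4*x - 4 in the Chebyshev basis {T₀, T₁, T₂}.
(-5/2)T₀ + (-4)T₁ + (3/2)T₂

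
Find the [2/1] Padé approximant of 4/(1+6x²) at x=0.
4 - 24*x**2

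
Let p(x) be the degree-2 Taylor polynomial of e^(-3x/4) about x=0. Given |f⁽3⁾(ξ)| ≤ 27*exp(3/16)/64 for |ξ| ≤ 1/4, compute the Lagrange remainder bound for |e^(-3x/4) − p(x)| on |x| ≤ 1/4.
9*exp(3/16)/8192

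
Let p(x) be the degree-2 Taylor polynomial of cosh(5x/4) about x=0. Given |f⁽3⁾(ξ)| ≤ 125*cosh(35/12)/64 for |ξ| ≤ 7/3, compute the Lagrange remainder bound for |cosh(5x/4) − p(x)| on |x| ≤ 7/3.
42875*cosh(35/12)/10368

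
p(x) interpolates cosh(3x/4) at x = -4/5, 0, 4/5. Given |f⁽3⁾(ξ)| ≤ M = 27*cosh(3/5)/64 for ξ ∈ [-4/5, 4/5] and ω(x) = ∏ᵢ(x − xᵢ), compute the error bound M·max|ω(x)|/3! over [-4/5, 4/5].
sqrt(3)*cosh(3/5)/125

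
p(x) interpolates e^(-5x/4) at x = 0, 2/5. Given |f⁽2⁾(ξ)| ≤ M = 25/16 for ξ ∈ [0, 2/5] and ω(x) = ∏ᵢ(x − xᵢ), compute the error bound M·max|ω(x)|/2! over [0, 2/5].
1/32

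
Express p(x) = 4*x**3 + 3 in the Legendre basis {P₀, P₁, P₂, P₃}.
(3)P₀ + (12/5)P₁ + (8/5)P₃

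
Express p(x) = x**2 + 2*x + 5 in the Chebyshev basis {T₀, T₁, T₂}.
(11/2)T₀ + (2)T₁ + (1/2)T₂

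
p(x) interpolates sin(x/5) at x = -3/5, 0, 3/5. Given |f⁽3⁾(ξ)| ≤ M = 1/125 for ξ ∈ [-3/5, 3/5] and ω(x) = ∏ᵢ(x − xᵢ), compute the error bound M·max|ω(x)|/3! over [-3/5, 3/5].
sqrt(3)/15625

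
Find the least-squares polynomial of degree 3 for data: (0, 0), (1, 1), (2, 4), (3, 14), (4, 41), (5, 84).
19/126 + (815/756)x + (-373/252)x² + (25/27)x³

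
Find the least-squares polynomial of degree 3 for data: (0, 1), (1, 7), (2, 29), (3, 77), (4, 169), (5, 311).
67/63 + (424/189)x + (100/63)x² + (56/27)x³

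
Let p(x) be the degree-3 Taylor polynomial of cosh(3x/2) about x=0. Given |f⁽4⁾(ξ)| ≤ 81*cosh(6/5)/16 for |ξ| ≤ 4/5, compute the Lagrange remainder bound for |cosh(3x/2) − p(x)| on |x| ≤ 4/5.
54*cosh(6/5)/625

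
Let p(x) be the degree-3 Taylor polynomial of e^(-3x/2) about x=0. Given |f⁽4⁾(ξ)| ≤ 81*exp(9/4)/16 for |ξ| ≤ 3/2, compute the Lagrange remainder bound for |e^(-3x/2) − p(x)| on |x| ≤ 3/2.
2187*exp(9/4)/2048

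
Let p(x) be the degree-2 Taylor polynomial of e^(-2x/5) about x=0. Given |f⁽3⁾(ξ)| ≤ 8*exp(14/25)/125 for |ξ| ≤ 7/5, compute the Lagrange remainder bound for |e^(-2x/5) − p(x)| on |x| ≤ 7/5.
1372*exp(14/25)/46875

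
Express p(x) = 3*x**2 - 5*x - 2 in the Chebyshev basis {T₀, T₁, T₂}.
(-1/2)T₀ + (-5)T₁ + (3/2)T₂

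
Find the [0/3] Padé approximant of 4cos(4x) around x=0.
4/(8*x**2 + 1)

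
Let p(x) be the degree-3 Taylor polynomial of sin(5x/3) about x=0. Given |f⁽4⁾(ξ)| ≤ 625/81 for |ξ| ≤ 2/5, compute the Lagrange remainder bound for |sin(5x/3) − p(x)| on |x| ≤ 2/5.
2/243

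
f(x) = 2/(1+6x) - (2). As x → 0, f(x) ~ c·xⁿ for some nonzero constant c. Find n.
1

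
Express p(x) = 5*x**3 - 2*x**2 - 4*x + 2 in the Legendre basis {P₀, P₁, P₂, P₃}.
(4/3)P₀ - P₁ + (-4/3)P₂ + (2)P₃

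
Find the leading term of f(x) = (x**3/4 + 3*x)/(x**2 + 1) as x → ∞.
x/4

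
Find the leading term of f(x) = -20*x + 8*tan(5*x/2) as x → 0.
125*x**3/3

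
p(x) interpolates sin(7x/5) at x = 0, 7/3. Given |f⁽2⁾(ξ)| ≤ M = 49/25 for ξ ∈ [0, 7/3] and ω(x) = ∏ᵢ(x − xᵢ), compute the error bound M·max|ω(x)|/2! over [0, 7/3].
2401/1800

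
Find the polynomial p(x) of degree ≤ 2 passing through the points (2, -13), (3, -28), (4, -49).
-3*x**2 - 1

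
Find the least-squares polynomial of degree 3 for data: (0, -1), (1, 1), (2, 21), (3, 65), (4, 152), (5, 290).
-7/6 + (-179/252)x + (127/84)x² + (37/18)x³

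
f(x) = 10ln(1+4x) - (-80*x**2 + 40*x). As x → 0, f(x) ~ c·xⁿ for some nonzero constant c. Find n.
3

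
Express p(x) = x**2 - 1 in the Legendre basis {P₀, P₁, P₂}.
(-2/3)P₀ + (2/3)P₂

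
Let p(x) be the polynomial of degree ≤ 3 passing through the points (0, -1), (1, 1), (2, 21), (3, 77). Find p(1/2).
-9/8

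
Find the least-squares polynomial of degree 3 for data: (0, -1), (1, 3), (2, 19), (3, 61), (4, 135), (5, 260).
-23/21 + (263/126)x + (13/84)x² + (71/36)x³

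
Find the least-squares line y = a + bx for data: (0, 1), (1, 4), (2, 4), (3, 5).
a = 17/10, b = 6/5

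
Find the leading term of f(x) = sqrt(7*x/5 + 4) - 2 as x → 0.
7*x/20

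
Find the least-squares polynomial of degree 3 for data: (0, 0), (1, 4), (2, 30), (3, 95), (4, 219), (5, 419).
-1/42 + (-125/252)x + (19/12)x² + (55/18)x³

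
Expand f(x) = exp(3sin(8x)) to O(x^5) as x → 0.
1 + 24*x + 288*x**2 + 2048*x**3 + 7680*x**4 + O(x**5)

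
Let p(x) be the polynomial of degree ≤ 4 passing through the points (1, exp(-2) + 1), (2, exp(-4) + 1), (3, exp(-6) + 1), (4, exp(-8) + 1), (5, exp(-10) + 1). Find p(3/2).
(-70*exp(4) - 5 + 28*exp(2) + 140*exp(6) + 35*exp(8) + 128*exp(10))*exp(-10)/128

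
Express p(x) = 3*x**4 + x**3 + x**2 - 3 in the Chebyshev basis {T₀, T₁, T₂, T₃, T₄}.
(-11/8)T₀ + (3/4)T₁ + (2)T₂ + (1/4)T₃ + (3/8)T₄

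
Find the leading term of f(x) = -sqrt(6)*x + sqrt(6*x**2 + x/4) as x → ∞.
sqrt(6)/48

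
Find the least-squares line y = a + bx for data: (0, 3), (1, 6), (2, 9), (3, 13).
a = 14/5, b = 33/10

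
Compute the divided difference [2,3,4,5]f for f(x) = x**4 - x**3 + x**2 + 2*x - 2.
13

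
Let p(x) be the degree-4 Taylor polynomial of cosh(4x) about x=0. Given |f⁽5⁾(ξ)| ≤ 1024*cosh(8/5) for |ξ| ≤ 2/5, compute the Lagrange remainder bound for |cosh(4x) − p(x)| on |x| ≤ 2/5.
4096*cosh(8/5)/46875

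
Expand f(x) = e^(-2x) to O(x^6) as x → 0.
1 - 2*x + 2*x**2 - 4*x**3/3 + 2*x**4/3 - 4*x**5/15 + O(x**6)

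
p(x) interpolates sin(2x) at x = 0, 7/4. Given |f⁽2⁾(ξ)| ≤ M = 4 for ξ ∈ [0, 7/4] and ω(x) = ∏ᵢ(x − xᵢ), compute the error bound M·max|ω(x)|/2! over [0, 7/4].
49/32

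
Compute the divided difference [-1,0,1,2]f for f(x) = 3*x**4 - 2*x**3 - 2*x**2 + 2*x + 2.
4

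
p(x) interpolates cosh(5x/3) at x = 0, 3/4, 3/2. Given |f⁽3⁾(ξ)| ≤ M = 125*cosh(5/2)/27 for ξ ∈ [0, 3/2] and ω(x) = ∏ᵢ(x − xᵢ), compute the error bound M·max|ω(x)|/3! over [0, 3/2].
125*sqrt(3)*cosh(5/2)/1728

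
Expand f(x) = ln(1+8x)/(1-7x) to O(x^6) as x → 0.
8*x + 24*x**2 + 1016*x**3/3 + 4040*x**4/3 + 239704*x**5/15 + O(x**6)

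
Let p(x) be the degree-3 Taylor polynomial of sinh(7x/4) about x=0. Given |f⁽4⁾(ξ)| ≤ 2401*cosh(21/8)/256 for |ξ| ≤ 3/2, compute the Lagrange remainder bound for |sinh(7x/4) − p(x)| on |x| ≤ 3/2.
64827*cosh(21/8)/32768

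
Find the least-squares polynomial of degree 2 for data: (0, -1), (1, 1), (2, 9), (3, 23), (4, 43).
-1 - x + (3)x²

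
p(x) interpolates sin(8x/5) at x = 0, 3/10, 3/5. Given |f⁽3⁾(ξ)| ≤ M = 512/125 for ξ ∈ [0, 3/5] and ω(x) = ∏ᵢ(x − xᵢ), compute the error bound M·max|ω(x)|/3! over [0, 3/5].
64*sqrt(3)/15625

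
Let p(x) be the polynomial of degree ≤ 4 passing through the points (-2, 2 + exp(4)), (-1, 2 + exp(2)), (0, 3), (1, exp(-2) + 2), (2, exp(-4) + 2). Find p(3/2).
(35 + 140*exp(2) + (-5*exp(4) + 186 + 28*exp(2))*exp(4))*exp(-4)/128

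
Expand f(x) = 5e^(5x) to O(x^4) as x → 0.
5 + 25*x + 125*x**2/2 + 625*x**3/6 + O(x**4)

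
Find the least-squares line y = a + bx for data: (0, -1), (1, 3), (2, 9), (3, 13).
a = -6/5, b = 24/5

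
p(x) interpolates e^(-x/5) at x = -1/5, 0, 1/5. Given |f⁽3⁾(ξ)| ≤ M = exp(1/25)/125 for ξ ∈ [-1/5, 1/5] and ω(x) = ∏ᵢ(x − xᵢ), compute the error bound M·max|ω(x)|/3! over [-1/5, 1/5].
sqrt(3)*exp(1/25)/421875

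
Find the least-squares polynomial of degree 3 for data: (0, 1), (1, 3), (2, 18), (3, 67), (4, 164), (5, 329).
137/126 + (163/756)x + (-101/63)x² + (317/108)x³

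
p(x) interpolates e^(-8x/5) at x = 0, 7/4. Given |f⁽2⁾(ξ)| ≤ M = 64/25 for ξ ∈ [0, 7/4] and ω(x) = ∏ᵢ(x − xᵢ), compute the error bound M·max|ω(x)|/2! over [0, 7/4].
49/50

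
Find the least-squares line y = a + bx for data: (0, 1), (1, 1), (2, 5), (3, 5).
a = 3/5, b = 8/5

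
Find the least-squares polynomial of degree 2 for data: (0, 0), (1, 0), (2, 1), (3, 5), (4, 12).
8/35 + (-137/70)x + (17/14)x²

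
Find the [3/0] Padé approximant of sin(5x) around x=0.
-125*x**3/6 + 5*x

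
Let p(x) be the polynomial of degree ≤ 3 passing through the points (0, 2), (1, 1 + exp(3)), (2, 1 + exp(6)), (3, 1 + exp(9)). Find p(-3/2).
-35*exp(9)/16 - 189*exp(3)/16 + 121/16 + 135*exp(6)/16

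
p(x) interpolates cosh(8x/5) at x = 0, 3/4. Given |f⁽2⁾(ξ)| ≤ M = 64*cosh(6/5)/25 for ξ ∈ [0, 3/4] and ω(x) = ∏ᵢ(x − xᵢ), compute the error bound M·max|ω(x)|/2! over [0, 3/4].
9*cosh(6/5)/50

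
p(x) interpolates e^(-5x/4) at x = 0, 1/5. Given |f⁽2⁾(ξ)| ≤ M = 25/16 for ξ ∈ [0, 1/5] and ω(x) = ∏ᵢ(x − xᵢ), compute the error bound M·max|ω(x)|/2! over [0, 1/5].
1/128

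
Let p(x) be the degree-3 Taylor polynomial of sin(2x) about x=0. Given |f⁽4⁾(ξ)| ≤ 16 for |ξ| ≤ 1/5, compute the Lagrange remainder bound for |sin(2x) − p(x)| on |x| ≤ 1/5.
2/1875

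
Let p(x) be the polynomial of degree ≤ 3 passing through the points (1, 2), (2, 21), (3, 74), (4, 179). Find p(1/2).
-3/8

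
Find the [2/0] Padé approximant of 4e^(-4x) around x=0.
32*x**2 - 16*x + 4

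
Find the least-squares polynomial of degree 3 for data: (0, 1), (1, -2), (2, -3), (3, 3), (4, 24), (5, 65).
41/42 + (-377/252)x + (-29/12)x² + (19/18)x³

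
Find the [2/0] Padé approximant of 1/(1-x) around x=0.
x**2 + x + 1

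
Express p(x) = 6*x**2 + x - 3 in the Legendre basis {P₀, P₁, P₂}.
-P₀ + P₁ + (4)P₂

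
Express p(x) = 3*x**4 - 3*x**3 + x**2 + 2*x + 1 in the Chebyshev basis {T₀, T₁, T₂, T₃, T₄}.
(21/8)T₀ + (-1/4)T₁ + (2)T₂ + (-3/4)T₃ + (3/8)T₄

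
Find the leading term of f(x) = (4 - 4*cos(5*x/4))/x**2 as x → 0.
25/8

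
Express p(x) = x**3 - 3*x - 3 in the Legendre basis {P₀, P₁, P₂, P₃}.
(-3)P₀ + (-12/5)P₁ + (2/5)P₃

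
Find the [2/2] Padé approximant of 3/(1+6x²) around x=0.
3/(6*x**2 + 1)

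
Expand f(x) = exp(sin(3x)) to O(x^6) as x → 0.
1 + 3*x + 9*x**2/2 - 81*x**4/8 - 81*x**5/5 + O(x**6)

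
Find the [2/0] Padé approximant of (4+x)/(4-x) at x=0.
x**2/8 + x/2 + 1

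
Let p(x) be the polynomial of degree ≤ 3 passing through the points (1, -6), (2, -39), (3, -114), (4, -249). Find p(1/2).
3/8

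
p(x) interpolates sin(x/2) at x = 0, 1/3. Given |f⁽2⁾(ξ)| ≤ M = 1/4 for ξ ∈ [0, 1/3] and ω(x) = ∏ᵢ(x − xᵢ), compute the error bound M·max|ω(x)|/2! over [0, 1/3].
1/288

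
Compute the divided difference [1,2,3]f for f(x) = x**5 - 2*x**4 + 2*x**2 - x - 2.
42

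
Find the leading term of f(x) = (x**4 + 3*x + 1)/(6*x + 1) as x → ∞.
x**3/6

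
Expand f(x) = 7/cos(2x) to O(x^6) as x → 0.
7 + 14*x**2 + 70*x**4/3 + O(x**6)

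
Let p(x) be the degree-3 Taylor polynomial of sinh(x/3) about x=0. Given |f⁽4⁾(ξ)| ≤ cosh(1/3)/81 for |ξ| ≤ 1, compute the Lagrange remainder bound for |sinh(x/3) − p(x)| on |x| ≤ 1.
cosh(1/3)/1944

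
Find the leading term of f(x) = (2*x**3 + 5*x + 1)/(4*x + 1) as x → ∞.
x**2/2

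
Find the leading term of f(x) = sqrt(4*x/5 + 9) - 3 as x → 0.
2*x/15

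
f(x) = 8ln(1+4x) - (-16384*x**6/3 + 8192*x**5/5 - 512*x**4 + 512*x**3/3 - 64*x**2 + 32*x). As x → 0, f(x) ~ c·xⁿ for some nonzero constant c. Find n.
7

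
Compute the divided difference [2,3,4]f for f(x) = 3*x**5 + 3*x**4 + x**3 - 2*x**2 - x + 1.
1027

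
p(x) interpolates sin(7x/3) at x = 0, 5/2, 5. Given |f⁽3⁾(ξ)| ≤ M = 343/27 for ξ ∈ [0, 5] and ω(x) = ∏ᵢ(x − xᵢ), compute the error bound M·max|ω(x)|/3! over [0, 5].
42875*sqrt(3)/5832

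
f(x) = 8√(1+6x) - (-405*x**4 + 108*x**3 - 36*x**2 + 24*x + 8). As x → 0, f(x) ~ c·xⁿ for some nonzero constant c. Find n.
5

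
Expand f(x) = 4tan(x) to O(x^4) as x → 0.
4*x + 4*x**3/3 + O(x**4)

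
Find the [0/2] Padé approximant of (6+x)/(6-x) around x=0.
1/(x**2/18 - x/3 + 1)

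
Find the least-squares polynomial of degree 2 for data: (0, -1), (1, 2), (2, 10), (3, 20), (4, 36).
-1 + (6/5)x + (2)x²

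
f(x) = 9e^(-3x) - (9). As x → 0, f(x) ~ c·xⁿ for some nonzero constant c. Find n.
1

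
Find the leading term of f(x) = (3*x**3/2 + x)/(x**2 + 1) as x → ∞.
3*x/2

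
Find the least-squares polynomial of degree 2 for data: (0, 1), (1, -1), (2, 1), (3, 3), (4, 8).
4/5 + (-11/5)x + x²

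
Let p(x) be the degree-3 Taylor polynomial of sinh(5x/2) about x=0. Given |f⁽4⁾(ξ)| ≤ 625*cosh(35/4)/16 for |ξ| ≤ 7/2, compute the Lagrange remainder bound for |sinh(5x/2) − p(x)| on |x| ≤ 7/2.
1500625*cosh(35/4)/6144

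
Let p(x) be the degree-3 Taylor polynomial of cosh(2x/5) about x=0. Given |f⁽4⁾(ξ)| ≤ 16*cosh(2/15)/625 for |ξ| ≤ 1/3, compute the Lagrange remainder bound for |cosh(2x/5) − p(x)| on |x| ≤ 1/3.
2*cosh(2/15)/151875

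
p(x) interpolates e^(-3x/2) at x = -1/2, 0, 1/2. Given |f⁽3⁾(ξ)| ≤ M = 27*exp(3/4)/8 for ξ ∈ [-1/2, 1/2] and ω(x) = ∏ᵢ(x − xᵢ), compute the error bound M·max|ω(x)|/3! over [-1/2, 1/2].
sqrt(3)*exp(3/4)/64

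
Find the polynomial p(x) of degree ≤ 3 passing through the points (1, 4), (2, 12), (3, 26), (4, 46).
3*x**2 - x + 2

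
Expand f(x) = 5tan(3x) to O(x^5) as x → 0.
15*x + 45*x**3 + O(x**5)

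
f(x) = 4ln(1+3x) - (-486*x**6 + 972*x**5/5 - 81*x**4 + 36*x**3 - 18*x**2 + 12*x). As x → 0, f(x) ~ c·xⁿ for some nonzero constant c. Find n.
7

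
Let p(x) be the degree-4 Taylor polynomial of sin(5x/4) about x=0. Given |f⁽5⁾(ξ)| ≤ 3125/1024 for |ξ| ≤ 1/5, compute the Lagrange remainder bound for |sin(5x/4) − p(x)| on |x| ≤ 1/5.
1/122880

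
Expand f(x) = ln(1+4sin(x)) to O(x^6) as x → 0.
4*x - 8*x**2 + 62*x**3/3 - 184*x**4/3 + 1165*x**5/6 + O(x**6)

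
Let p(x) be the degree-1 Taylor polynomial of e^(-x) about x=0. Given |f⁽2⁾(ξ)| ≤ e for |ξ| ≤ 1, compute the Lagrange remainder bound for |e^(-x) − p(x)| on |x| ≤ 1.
e/2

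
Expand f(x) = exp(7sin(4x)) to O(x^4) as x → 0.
1 + 28*x + 392*x**2 + 3584*x**3 + O(x**4)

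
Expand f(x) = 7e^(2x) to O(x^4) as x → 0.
7 + 14*x + 14*x**2 + 28*x**3/3 + O(x**4)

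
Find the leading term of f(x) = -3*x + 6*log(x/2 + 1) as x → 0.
-3*x**2/4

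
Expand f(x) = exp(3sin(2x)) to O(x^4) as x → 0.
1 + 6*x + 18*x**2 + 32*x**3 + O(x**4)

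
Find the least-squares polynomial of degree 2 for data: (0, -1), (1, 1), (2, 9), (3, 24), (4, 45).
-34/35 + (-19/14)x + (45/14)x²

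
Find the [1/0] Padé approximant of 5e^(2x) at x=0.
10*x + 5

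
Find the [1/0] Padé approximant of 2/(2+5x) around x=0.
1 - 5*x/2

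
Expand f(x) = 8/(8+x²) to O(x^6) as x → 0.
1 - x**2/8 + x**4/64 + O(x**6)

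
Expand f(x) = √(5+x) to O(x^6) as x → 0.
sqrt(5) + sqrt(5)*x/10 - sqrt(5)*x**2/200 + sqrt(5)*x**3/2000 - sqrt(5)*x**4/16000 + 7*sqrt(5)*x**5/800000 + O(x**6)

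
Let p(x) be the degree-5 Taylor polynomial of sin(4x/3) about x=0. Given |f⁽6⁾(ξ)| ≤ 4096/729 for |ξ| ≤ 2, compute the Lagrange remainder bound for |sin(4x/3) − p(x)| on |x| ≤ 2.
16384/32805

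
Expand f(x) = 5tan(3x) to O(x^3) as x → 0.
15*x + O(x**3)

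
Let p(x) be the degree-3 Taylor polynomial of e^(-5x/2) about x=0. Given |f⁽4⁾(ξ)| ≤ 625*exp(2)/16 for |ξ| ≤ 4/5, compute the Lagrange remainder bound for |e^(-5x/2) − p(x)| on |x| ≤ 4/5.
2*exp(2)/3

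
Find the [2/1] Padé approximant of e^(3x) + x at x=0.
(x**2/2 + 3*x + 1)/(1 - x)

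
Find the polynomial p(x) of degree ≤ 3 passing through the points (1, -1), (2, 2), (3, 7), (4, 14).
x**2 - 2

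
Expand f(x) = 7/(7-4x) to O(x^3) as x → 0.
1 + 4*x/7 + 16*x**2/49 + O(x**3)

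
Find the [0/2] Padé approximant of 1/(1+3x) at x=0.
1/(3*x + 1)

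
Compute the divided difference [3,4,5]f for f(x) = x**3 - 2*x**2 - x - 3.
10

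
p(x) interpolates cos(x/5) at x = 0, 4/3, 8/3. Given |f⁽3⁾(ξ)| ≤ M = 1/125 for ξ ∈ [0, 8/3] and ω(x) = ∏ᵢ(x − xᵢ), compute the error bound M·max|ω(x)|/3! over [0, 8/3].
64*sqrt(3)/91125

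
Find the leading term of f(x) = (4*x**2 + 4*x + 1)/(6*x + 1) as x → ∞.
2*x/3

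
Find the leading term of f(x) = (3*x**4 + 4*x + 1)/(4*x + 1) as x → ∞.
3*x**3/4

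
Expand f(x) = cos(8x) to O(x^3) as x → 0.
1 - 32*x**2 + O(x**3)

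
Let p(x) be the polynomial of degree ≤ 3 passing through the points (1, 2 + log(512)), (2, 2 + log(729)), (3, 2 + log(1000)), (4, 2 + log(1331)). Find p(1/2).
2 + log(1048576000*11**(1/16)*2**(5/8)*3**(7/8)*5**(15/16)/52612659)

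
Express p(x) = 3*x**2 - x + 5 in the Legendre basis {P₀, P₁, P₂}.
(6)P₀ - P₁ + (2)P₂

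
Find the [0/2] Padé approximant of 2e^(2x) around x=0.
2/(2*x**2 - 2*x + 1)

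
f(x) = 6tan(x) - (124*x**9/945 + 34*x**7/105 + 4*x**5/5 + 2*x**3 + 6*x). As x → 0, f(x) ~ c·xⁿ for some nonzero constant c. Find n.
11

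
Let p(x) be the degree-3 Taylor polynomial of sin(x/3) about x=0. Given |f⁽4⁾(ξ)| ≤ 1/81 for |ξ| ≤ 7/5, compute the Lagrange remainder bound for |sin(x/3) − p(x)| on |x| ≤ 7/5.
2401/1215000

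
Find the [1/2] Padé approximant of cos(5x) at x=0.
1/(25*x**2/2 + 1)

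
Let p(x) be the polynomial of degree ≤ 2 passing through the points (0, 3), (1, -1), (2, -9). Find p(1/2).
3/2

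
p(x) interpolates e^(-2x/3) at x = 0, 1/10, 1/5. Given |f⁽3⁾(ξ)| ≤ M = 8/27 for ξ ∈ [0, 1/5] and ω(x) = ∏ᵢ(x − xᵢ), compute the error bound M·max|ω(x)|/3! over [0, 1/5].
sqrt(3)/91125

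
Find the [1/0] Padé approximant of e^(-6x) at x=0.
1 - 6*x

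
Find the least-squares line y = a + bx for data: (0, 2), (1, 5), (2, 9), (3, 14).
a = 3/2, b = 4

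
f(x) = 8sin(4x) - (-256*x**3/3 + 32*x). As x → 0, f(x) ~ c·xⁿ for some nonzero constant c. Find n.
5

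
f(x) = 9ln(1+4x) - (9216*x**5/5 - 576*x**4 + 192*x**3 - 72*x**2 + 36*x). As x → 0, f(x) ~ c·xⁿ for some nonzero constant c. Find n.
6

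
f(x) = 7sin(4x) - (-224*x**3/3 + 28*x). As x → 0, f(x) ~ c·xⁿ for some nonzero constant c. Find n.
5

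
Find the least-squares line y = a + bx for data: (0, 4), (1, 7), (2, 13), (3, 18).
a = 33/10, b = 24/5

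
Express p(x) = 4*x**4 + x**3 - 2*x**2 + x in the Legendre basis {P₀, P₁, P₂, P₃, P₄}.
(2/15)P₀ + (8/5)P₁ + (20/21)P₂ + (2/5)P₃ + (32/35)P₄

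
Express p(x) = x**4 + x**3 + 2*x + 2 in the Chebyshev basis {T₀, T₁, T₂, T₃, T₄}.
(19/8)T₀ + (11/4)T₁ + (1/2)T₂ + (1/4)T₃ + (1/8)T₄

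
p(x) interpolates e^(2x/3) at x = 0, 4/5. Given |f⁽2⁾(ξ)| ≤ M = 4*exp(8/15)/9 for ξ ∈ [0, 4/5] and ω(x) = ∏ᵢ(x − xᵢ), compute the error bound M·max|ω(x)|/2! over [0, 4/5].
8*exp(8/15)/225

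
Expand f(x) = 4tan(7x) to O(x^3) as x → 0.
28*x + O(x**3)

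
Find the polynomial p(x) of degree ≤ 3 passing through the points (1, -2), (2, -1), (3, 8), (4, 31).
x**3 - 2*x**2 - 1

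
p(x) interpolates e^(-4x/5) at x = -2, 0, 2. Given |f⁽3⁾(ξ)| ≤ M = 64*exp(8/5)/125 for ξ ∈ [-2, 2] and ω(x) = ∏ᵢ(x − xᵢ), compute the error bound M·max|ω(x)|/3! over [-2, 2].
512*sqrt(3)*exp(8/5)/3375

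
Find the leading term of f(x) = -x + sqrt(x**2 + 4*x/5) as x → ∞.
2/5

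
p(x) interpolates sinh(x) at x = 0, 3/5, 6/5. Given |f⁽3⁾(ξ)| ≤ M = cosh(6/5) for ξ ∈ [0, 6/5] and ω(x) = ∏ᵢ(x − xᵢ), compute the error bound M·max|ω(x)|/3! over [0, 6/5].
sqrt(3)*cosh(6/5)/125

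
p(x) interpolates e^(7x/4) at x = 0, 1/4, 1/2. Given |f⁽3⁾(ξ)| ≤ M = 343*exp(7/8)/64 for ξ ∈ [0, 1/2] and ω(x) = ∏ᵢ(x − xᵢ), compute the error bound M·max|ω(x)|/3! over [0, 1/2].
343*sqrt(3)*exp(7/8)/110592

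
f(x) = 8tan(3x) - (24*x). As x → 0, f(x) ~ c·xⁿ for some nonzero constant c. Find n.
3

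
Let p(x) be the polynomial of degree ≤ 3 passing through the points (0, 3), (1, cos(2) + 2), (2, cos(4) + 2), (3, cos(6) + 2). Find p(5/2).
15*cos(4)/16 - 5*cos(2)/16 + 5*cos(6)/16 + 33/16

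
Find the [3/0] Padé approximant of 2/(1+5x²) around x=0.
2 - 10*x**2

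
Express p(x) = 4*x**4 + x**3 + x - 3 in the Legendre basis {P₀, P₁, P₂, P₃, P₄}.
(-11/5)P₀ + (8/5)P₁ + (16/7)P₂ + (2/5)P₃ + (32/35)P₄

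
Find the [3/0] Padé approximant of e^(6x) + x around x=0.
36*x**3 + 18*x**2 + 7*x + 1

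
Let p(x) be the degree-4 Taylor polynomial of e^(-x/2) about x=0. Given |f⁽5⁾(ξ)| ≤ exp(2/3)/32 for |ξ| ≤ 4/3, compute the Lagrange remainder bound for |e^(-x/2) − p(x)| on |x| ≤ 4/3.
4*exp(2/3)/3645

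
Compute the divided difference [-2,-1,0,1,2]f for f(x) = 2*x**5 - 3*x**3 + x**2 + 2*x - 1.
0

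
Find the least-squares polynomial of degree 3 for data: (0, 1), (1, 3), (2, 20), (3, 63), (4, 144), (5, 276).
13/14 + (-25/28)x + (33/28)x² + (2)x³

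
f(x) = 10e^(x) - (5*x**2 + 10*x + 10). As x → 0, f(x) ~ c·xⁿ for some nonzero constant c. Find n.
3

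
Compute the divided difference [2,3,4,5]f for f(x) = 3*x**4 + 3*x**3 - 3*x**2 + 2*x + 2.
45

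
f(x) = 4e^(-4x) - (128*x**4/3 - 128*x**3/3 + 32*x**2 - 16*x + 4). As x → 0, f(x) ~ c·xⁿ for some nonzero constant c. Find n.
5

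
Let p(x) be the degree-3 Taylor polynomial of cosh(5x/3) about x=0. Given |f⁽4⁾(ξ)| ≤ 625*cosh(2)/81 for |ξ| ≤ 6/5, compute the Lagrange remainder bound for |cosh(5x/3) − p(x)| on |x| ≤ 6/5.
2*cosh(2)/3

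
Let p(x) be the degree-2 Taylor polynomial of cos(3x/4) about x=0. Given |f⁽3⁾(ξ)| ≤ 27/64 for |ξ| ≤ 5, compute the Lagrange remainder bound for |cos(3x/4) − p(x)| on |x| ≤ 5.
1125/128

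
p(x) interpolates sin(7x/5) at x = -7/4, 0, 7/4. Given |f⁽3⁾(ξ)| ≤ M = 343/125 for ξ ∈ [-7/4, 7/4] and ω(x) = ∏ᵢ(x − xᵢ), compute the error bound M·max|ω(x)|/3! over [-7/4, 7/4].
117649*sqrt(3)/216000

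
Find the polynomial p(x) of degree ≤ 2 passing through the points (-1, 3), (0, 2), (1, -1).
-x**2 - 2*x + 2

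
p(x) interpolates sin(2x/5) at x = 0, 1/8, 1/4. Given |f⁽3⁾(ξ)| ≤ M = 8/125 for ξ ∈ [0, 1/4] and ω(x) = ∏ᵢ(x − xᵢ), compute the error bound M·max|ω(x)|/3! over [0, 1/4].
sqrt(3)/216000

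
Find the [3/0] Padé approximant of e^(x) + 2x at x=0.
x**3/6 + x**2/2 + 3*x + 1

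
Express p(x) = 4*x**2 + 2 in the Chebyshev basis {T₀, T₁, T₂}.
(4)T₀ + (2)T₂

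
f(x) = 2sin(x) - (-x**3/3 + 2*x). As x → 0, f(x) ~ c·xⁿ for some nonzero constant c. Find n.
5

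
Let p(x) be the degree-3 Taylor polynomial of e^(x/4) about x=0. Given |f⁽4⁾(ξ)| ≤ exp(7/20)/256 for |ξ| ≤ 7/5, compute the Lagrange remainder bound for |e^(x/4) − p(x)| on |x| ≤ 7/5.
2401*exp(7/20)/3840000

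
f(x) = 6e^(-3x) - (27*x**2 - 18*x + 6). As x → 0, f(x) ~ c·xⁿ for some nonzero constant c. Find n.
3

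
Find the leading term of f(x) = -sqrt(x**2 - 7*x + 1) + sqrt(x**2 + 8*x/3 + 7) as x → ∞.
29/6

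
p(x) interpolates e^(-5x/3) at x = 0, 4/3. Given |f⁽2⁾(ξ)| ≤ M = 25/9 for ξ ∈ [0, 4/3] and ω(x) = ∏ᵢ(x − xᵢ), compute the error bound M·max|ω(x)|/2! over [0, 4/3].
50/81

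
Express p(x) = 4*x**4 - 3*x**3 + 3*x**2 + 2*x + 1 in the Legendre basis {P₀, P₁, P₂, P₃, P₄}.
(14/5)P₀ + (1/5)P₁ + (30/7)P₂ + (-6/5)P₃ + (32/35)P₄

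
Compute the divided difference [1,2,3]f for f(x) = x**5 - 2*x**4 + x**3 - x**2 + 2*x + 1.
45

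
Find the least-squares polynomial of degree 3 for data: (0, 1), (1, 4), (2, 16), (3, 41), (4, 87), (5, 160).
19/21 + (29/18)x + (16/21)x² + (19/18)x³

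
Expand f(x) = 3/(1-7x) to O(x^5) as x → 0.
3 + 21*x + 147*x**2 + 1029*x**3 + 7203*x**4 + O(x**5)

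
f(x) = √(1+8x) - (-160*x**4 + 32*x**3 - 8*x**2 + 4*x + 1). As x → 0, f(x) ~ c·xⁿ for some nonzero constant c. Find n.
5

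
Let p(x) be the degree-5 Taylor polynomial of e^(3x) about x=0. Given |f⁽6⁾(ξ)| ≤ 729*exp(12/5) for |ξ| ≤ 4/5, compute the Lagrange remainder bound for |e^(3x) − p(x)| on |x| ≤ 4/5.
20736*exp(12/5)/78125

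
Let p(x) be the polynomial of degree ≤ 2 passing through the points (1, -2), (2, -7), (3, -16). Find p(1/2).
-1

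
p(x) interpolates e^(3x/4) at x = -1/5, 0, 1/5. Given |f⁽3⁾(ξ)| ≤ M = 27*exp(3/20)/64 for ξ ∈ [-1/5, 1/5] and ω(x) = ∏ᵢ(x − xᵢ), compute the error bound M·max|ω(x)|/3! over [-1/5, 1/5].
sqrt(3)*exp(3/20)/8000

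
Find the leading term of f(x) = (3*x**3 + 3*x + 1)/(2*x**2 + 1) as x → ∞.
3*x/2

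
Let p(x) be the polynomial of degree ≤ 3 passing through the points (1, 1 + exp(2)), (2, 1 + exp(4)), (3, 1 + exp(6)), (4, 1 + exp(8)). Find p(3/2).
-5*exp(6)/16 + 1 + 5*exp(2)/16 + 15*exp(4)/16 + exp(8)/16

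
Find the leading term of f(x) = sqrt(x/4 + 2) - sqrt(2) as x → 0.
sqrt(2)*x/16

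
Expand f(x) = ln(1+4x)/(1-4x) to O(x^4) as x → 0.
4*x + 8*x**2 + 160*x**3/3 + O(x**4)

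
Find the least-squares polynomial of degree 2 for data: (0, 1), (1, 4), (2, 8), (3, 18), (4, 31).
46/35 + (-1/35)x + (13/7)x²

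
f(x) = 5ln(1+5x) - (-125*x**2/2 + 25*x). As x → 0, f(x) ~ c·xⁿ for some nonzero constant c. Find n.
3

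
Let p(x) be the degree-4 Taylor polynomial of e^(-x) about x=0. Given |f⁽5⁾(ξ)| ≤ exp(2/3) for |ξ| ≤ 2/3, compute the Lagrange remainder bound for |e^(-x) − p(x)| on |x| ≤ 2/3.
4*exp(2/3)/3645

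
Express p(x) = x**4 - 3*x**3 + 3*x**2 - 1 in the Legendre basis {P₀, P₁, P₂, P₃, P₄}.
(1/5)P₀ + (-9/5)P₁ + (18/7)P₂ + (-6/5)P₃ + (8/35)P₄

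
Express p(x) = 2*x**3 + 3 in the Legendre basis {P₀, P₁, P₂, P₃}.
(3)P₀ + (6/5)P₁ + (4/5)P₃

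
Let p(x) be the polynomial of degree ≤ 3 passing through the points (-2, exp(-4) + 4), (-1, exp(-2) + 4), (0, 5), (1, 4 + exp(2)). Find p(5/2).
5*(-25*exp(4) - 7 + 27*exp(2) + 21*exp(6))*exp(-4)/16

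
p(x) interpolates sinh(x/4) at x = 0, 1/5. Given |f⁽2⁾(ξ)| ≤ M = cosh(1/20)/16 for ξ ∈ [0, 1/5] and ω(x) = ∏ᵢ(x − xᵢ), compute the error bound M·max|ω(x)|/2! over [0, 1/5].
cosh(1/20)/3200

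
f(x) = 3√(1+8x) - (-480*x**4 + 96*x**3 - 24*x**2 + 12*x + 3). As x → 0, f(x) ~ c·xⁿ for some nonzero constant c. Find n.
5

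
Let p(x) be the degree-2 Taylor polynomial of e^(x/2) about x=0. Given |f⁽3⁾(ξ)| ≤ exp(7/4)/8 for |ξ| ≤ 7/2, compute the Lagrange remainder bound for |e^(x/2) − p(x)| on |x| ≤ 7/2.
343*exp(7/4)/384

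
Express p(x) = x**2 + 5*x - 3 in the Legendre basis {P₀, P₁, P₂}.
(-8/3)P₀ + (5)P₁ + (2/3)P₂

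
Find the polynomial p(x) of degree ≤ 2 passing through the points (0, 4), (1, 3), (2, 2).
4 - x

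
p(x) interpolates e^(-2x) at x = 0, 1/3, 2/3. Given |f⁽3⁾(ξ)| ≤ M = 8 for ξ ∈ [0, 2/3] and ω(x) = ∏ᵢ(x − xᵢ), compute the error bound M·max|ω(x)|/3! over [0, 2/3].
8*sqrt(3)/729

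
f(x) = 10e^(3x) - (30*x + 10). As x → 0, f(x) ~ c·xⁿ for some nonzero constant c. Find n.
2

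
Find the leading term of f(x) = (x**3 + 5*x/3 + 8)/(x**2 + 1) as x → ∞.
x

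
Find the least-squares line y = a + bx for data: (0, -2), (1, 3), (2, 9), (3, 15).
a = -23/10, b = 57/10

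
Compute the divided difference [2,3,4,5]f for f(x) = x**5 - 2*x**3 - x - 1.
123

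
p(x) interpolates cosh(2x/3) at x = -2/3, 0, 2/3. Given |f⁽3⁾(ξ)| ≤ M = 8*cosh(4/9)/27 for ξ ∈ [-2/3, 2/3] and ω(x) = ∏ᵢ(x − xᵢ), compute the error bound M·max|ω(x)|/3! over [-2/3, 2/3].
64*sqrt(3)*cosh(4/9)/19683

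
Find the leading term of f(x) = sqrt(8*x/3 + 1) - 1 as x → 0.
4*x/3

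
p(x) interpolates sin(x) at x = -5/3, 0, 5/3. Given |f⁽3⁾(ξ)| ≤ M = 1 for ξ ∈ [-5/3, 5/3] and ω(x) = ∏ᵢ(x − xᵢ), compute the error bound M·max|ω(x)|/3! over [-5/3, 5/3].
125*sqrt(3)/729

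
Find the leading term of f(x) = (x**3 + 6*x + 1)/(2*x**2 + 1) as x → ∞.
x/2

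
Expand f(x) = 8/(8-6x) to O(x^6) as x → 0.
1 + 3*x/4 + 9*x**2/16 + 27*x**3/64 + 81*x**4/256 + 243*x**5/1024 + O(x**6)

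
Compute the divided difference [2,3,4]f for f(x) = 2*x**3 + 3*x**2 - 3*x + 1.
21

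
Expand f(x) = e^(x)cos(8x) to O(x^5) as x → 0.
1 + x - 63*x**2/2 - 191*x**3/6 + 3713*x**4/24 + O(x**5)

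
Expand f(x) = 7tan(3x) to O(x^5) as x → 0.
21*x + 63*x**3 + O(x**5)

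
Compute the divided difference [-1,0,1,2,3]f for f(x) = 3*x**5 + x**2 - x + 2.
15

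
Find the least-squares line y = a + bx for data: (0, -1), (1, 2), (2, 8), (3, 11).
a = -13/10, b = 21/5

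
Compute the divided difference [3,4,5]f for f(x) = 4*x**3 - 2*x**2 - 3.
46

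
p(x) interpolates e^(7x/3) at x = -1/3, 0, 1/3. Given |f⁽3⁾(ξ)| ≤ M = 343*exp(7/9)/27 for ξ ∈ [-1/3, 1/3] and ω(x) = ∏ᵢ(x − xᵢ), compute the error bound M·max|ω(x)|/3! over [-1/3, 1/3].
343*sqrt(3)*exp(7/9)/19683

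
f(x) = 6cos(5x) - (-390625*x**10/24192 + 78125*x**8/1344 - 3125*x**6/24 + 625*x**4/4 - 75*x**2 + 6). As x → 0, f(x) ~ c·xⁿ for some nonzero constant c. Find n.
12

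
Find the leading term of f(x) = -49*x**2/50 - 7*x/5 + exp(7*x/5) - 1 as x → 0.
343*x**3/750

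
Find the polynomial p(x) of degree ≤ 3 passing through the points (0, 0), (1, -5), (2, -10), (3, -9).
x**3 - 3*x**2 - 3*x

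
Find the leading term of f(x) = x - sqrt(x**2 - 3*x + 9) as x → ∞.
3/2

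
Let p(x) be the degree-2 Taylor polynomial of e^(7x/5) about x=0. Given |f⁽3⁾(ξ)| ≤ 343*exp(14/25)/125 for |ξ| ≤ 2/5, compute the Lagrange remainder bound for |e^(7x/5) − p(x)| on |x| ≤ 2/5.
1372*exp(14/25)/46875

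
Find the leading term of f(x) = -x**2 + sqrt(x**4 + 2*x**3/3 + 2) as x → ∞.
x/3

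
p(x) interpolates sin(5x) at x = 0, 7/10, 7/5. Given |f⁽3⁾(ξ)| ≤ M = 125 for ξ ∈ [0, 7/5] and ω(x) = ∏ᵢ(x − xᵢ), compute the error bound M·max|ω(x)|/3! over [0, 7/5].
343*sqrt(3)/216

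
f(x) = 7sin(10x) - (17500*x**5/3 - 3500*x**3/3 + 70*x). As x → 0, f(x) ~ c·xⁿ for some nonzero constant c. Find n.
7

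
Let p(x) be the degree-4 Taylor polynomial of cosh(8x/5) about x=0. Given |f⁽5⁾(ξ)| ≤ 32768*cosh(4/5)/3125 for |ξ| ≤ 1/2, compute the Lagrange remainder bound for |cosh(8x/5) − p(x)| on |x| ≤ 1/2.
128*cosh(4/5)/46875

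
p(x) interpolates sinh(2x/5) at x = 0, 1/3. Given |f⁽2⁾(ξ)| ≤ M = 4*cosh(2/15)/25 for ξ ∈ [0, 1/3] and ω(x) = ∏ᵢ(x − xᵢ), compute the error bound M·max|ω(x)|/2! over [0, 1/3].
cosh(2/15)/450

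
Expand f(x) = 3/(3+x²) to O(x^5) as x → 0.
1 - x**2/3 + x**4/9 + O(x**5)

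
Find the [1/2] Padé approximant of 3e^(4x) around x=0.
(4*x + 3)/(8*x**2/3 - 8*x/3 + 1)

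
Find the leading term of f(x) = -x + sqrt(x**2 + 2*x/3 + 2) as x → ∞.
1/3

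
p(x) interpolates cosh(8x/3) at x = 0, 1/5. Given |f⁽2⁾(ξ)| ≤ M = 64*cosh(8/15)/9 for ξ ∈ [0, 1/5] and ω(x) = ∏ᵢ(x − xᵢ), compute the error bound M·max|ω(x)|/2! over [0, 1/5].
8*cosh(8/15)/225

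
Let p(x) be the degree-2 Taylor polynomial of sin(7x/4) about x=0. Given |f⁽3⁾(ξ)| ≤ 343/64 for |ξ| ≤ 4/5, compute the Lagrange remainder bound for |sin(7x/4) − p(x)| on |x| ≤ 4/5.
343/750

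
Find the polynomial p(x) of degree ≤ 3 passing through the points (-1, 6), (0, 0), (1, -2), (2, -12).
-2*x**3 + 2*x**2 - 2*x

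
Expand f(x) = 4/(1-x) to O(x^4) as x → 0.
4 + 4*x + 4*x**2 + 4*x**3 + O(x**4)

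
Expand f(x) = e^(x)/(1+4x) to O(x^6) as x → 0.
1 - 3*x + 25*x**2/2 - 299*x**3/6 + 1595*x**4/8 - 95699*x**5/120 + O(x**6)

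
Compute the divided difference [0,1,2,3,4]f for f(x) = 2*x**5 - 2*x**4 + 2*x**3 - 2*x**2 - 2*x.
18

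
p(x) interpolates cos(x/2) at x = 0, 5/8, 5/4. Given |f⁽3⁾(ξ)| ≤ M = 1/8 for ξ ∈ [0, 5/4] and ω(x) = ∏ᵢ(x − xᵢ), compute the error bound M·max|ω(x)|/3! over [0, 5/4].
125*sqrt(3)/110592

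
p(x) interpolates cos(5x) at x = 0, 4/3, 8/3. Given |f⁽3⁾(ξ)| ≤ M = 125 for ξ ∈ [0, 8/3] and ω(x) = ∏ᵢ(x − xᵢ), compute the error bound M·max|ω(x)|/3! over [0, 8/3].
8000*sqrt(3)/729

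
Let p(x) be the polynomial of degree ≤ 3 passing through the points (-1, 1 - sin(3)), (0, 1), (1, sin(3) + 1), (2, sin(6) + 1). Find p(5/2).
35*sin(6)/16 - 15*sin(3)/8 + 1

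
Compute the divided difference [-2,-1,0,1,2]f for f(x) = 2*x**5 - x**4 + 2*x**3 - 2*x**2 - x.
-1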